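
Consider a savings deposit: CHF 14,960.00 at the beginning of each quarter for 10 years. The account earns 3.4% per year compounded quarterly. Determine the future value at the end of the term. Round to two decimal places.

CHF 715,185.20

This is an annuity due: 40 deposits of CHF 14,960.00 at the beginning of each quarter.
Periodic rate r = 0.034/4 per quarter; n is counted in quarters.
FV = PMT × [((1+r)^n − 1)/r] × (1+r) = 14,960 × [(1+r)^40 − 1] / r × (1+r) = CHF 715,185.20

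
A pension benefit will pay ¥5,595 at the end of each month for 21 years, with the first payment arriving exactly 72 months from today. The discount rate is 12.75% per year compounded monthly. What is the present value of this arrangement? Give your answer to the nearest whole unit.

¥231,311

Ordinary annuity of 252 payments, first payment at period 72.
Periodic rate r = 0.1275/12 per month; n is counted in months.
The ordinary-annuity PV formula values the stream one period before the first payment (period 71); discount that back 71 periods:
PV₀ = 5,595 × [1 − (1+r)^−252] / r × (1+r)^−71 = ¥231,311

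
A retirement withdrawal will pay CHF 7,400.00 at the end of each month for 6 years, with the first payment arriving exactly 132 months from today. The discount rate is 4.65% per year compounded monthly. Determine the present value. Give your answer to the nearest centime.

Ordinary annuity of 72 payments, first payment at period 132.
Periodic rate r = 0.0465/12 per month; n is counted in months.
The ordinary-annuity PV formula values the stream one period before the first payment (period 131); discount that back 131 periods:
PV₀ = 7,400 × [1 − (1+r)^−72] / r × (1+r)^−131 = CHF 279,657.62

CHF 279,657.62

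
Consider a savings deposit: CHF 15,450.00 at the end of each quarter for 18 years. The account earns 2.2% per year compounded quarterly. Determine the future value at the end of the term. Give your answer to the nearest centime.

CHF 1,360,324.71

This is an ordinary annuity: 72 deposits of CHF 15,450.00 at the end of each quarter.
Periodic rate r = 0.022/4 per quarter; n is counted in quarters.
FV = PMT × [((1+r)^n − 1)/r] = 15,450 × [(1+r)^72 − 1] / r = CHF 1,360,324.71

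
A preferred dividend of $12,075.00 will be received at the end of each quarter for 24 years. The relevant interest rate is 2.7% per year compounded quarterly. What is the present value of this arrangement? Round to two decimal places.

This is an ordinary annuity: 96 payments of $12,075.00 at the end of each quarter.
Periodic rate r = 0.027/4 per quarter; n is counted in quarters.
PV = PMT × [(1 − (1+r)^−n)/r] = 12,075 × [1 − (1+r)^−96] / r = $851,097.82

$851,097.82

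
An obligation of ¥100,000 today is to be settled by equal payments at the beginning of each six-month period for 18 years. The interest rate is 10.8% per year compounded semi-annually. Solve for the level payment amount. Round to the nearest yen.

¥6,032

Level annuity due; solve PV = PMT × [(1 − (1+r)^−n)/r] × (1+r) for PMT.
Periodic rate r = 0.108/2 per half-year; n is counted in half-years.
With n = 36: PMT = 100,000 / ([(1 − (1+r)^−n)/r] × (1+r)) = ¥6,032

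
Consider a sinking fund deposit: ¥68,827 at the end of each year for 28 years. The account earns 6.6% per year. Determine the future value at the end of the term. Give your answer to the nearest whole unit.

¥5,200,502

This is an ordinary annuity: 28 deposits of ¥68,827 at the end of each year.
Periodic rate r = 0.066 per year.
FV = PMT × [((1+r)^n − 1)/r] = 68,827 × [(1+r)^28 − 1] / r = ¥5,200,502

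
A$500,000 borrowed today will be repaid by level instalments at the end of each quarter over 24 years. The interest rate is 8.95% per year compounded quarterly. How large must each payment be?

Level ordinary annuity; solve PV = PMT × [(1 − (1+r)^−n)/r] for PMT.
Periodic rate r = 0.0895/4 per quarter; n is counted in quarters.
With n = 96: PMT = 500,000 / ([(1 − (1+r)^−n)/r]) = A$12,706.05

A$12,706.05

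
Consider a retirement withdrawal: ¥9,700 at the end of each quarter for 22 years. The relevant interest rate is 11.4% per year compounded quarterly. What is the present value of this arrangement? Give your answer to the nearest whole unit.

This is an ordinary annuity: 88 payments of ¥9,700 at the end of each quarter.
Periodic rate r = 0.114/4 per quarter; n is counted in quarters.
PV = PMT × [(1 − (1+r)^−n)/r] = 9,700 × [1 − (1+r)^−88] / r = ¥311,646

¥311,646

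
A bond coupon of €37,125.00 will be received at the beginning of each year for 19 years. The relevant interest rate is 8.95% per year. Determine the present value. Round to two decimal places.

This is an annuity due: 19 payments of €37,125.00 at the beginning of each year.
Periodic rate r = 0.0895 per year.
PV = PMT × [(1 − (1+r)^−n)/r] × (1+r) = 37,125 × [1 − (1+r)^−19] / r × (1+r) = €363,264.27

€363,264.27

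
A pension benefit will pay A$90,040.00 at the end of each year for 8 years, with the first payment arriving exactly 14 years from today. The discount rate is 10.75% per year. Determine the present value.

Ordinary annuity of 8 payments, first payment at period 14.
Periodic rate r = 0.1075 per year.
The ordinary-annuity PV formula values the stream one period before the first payment (period 13); discount that back 13 periods:
PV₀ = 90,040 × [1 − (1+r)^−8] / r × (1+r)^−13 = A$123,973.53

A$123,973.53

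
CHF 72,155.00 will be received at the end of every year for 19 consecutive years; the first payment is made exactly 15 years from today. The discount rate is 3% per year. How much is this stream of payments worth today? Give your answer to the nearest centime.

Ordinary annuity of 19 payments, first payment at period 15.
Periodic rate r = 0.03 per year.
The ordinary-annuity PV formula values the stream one period before the first payment (period 14); discount that back 14 periods:
PV₀ = 72,155 × [1 − (1+r)^−19] / r × (1+r)^−14 = CHF 683,287.55

CHF 683,287.55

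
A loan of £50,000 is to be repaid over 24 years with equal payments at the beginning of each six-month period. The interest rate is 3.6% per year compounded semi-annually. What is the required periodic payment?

Level annuity due; solve PV = PMT × [(1 − (1+r)^−n)/r] × (1+r) for PMT.
Periodic rate r = 0.036/2 per half-year; n is counted in half-years.
With n = 48: PMT = 50,000 / ([(1 − (1+r)^−n)/r] × (1+r)) = £1,536.80

£1,536.80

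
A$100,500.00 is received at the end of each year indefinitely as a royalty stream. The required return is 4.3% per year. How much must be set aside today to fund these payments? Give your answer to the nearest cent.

A$2,337,209.30

Periodic rate r = 0.043 per year.
Level perpetuity: PV = PMT / r = 100,500 / (0.043) = A$2,337,209.30.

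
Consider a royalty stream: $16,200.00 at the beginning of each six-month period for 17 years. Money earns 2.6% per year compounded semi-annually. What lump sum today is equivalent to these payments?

This is an annuity due: 34 payments of $16,200.00 at the beginning of each six-month period.
Periodic rate r = 0.026/2 per half-year; n is counted in half-years.
PV = PMT × [(1 − (1+r)^−n)/r] × (1+r) = 16,200 × [1 − (1+r)^−34] / r × (1+r) = $448,662.00

$448,662.00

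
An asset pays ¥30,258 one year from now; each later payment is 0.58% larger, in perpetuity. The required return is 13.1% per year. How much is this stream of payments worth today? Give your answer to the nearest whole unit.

Periodic rate r = 0.131 per year.
Growing perpetuity (Gordon): PV = PMT₁ / (r − g) = 30,258 / (r − 0.0058) = ¥241,677.

¥241,677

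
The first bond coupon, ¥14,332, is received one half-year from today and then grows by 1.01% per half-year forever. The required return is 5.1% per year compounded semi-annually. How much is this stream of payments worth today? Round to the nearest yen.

¥930,649

Periodic rate r = 0.051/2 per half-year.
Growing perpetuity (Gordon): PV = PMT₁ / (r − g) = 14,332 / (r − 0.0101) = ¥930,649.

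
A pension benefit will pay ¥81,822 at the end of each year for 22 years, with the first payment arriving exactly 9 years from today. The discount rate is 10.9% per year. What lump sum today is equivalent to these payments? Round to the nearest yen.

Ordinary annuity of 22 payments, first payment at period 9.
Periodic rate r = 0.109 per year.
The ordinary-annuity PV formula values the stream one period before the first payment (period 8); discount that back 8 periods:
PV₀ = 81,822 × [1 − (1+r)^−22] / r × (1+r)^−8 = ¥294,399

¥294,399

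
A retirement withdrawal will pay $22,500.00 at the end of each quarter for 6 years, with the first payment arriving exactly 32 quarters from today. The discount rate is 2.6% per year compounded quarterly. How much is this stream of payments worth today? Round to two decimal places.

$407,784.81

Ordinary annuity of 24 payments, first payment at period 32.
Periodic rate r = 0.026/4 per quarter; n is counted in quarters.
The ordinary-annuity PV formula values the stream one period before the first payment (period 31); discount that back 31 periods:
PV₀ = 22,500 × [1 − (1+r)^−24] / r × (1+r)^−31 = $407,784.81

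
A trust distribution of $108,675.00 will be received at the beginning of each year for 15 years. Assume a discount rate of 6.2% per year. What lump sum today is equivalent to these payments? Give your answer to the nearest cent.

This is an annuity due: 15 payments of $108,675.00 at the beginning of each year.
Periodic rate r = 0.062 per year.
PV = PMT × [(1 − (1+r)^−n)/r] × (1+r) = 108,675 × [1 − (1+r)^−15] / r × (1+r) = $1,106,414.52

$1,106,414.52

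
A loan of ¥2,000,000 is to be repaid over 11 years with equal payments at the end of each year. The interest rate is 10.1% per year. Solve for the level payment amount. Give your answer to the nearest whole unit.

¥309,345

Level ordinary annuity; solve PV = PMT × [(1 − (1+r)^−n)/r] for PMT.
Periodic rate r = 0.101 per year.
With n = 11: PMT = 2,000,000 / ([(1 − (1+r)^−n)/r]) = ¥309,345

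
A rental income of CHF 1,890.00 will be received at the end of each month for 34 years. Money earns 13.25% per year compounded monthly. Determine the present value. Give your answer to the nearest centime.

This is an ordinary annuity: 408 payments of CHF 1,890.00 at the end of each month.
Periodic rate r = 0.1325/12 per month; n is counted in months.
PV = PMT × [(1 − (1+r)^−n)/r] = 1,890 × [1 − (1+r)^−408] / r = CHF 169,230.47

CHF 169,230.47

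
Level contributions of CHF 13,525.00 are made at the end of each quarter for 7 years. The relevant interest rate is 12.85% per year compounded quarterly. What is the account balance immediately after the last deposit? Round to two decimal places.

CHF 599,454.16

This is an ordinary annuity: 28 deposits of CHF 13,525.00 at the end of each quarter.
Periodic rate r = 0.1285/4 per quarter; n is counted in quarters.
FV = PMT × [((1+r)^n − 1)/r] = 13,525 × [(1+r)^28 − 1] / r = CHF 599,454.16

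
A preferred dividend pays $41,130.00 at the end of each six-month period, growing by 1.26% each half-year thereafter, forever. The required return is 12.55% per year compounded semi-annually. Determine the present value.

$820,139.58

Periodic rate r = 0.1255/2 per half-year.
Growing perpetuity (Gordon): PV = PMT₁ / (r − g) = 41,130 / (r − 0.0126) = $820,139.58.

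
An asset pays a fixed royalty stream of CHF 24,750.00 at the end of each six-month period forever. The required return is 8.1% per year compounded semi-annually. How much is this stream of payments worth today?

CHF 611,111.11

Periodic rate r = 0.081/2 per half-year.
Level perpetuity: PV = PMT / r = 24,750 / (0.081/2) = CHF 611,111.11.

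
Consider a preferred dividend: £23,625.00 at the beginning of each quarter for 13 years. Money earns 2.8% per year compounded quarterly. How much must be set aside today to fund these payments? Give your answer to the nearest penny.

This is an annuity due: 52 payments of £23,625.00 at the beginning of each quarter.
Periodic rate r = 0.028/4 per quarter; n is counted in quarters.
PV = PMT × [(1 − (1+r)^−n)/r] × (1+r) = 23,625 × [1 − (1+r)^−52] / r × (1+r) = £1,033,953.71

£1,033,953.71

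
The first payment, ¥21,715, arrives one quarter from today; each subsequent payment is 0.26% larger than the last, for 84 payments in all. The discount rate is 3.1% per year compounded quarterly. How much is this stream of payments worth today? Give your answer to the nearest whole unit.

¥1,474,655

Periodic rate r = 0.031/4 per quarter; n is counted in quarters.
Growing ordinary annuity: PV = PMT₁ × [1 − ((1+g)/(1+r))^n] / (r − g) = 21,715 × [1 − ((1+0.0026)/(1+r))^84] / (r − 0.0026) = ¥1,474,655.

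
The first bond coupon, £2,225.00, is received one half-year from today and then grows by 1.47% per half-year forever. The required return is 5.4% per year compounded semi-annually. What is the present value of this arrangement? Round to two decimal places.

Periodic rate r = 0.054/2 per half-year.
Growing perpetuity (Gordon): PV = PMT₁ / (r − g) = 2,225 / (r − 0.0147) = £180,894.31.

£180,894.31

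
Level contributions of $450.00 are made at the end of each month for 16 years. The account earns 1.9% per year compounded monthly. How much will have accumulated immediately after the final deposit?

This is an ordinary annuity: 192 deposits of $450.00 at the end of each month.
Periodic rate r = 0.019/12 per month; n is counted in months.
FV = PMT × [((1+r)^n − 1)/r] = 450 × [(1+r)^192 − 1] / r = $100,878.61

$100,878.61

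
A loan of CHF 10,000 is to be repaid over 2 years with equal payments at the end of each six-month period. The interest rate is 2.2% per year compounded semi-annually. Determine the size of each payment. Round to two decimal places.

Level ordinary annuity; solve PV = PMT × [(1 − (1+r)^−n)/r] for PMT.
Periodic rate r = 0.022/2 per half-year; n is counted in half-years.
With n = 4: PMT = 10,000 / ([(1 − (1+r)^−n)/r]) = CHF 2,569.13

CHF 2,569.13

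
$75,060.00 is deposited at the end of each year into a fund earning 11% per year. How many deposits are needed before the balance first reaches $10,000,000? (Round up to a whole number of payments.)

Periodic rate r = 0.11 per year.
Ordinary annuity FV: 10,000,000 = 75,060 × [((1+r)^n − 1)/r].
(1+r)^n = 1 + 10,000,000 × r / 75,060, so n = ln(1 + 10,000,000·r/75,060) / ln(1+r) = 26.36.
Round up to a whole number of payments: n = 27.

27 payments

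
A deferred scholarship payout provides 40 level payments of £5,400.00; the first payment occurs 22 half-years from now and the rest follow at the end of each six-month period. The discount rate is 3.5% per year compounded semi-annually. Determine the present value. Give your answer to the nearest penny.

£107,262.86

Ordinary annuity of 40 payments, first payment at period 22.
Periodic rate r = 0.035/2 per half-year; n is counted in half-years.
The ordinary-annuity PV formula values the stream one period before the first payment (period 21); discount that back 21 periods:
PV₀ = 5,400 × [1 − (1+r)^−40] / r × (1+r)^−21 = £107,262.86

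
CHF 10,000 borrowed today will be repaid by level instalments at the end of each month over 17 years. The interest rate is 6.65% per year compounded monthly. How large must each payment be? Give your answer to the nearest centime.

CHF 81.96

Level ordinary annuity; solve PV = PMT × [(1 − (1+r)^−n)/r] for PMT.
Periodic rate r = 0.0665/12 per month; n is counted in months.
With n = 204: PMT = 10,000 / ([(1 − (1+r)^−n)/r]) = CHF 81.96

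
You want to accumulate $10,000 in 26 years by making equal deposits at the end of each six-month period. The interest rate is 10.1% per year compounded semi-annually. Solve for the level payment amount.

$42.23

Level ordinary annuity; solve FV = PMT × [((1+r)^n − 1)/r] for PMT.
Periodic rate r = 0.101/2 per half-year; n is counted in half-years.
With n = 52: PMT = 10,000 / ([((1+r)^n − 1)/r]) = $42.23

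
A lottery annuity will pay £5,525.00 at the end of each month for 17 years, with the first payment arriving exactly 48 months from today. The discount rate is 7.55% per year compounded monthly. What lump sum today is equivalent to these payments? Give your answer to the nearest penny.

£472,032.62

Ordinary annuity of 204 payments, first payment at period 48.
Periodic rate r = 0.0755/12 per month; n is counted in months.
The ordinary-annuity PV formula values the stream one period before the first payment (period 47); discount that back 47 periods:
PV₀ = 5,525 × [1 − (1+r)^−204] / r × (1+r)^−47 = £472,032.62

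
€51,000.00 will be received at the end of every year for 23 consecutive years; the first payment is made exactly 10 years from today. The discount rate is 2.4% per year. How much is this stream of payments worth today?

Ordinary annuity of 23 payments, first payment at period 10.
Periodic rate r = 0.024 per year.
The ordinary-annuity PV formula values the stream one period before the first payment (period 9); discount that back 9 periods:
PV₀ = 51,000 × [1 − (1+r)^−23] / r × (1+r)^−9 = €721,705.10

€721,705.10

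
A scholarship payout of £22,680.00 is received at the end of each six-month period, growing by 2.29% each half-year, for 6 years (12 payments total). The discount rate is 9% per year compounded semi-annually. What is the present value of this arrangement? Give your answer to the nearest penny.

Periodic rate r = 0.09/2 per half-year; n is counted in half-years.
Growing ordinary annuity: PV = PMT₁ × [1 − ((1+g)/(1+r))^n] / (r − g) = 22,680 × [1 − ((1+0.0229)/(1+r))^12] / (r − 0.0229) = £232,184.13.

£232,184.13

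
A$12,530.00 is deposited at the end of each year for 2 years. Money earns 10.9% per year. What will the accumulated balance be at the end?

This is an ordinary annuity: 2 deposits of A$12,530.00 at the end of each year.
Periodic rate r = 0.109 per year.
FV = PMT × [((1+r)^n − 1)/r] = 12,530 × [(1+r)^2 − 1] / r = A$26,425.77

A$26,425.77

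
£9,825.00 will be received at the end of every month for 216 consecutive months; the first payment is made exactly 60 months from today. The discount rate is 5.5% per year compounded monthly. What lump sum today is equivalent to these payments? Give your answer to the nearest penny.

Ordinary annuity of 216 payments, first payment at period 60.
Periodic rate r = 0.055/12 per month; n is counted in months.
The ordinary-annuity PV formula values the stream one period before the first payment (period 59); discount that back 59 periods:
PV₀ = 9,825 × [1 − (1+r)^−216] / r × (1+r)^−59 = £1,027,186.68

£1,027,186.68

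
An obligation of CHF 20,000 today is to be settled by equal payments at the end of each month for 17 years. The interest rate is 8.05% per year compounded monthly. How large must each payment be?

CHF 180.25

Level ordinary annuity; solve PV = PMT × [(1 − (1+r)^−n)/r] for PMT.
Periodic rate r = 0.0805/12 per month; n is counted in months.
With n = 204: PMT = 20,000 / ([(1 − (1+r)^−n)/r]) = CHF 180.25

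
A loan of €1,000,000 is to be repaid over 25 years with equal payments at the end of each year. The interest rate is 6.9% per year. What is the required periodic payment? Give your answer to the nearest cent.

Level ordinary annuity; solve PV = PMT × [(1 − (1+r)^−n)/r] for PMT.
Periodic rate r = 0.069 per year.
With n = 25: PMT = 1,000,000 / ([(1 − (1+r)^−n)/r]) = €85,038.92

€85,038.92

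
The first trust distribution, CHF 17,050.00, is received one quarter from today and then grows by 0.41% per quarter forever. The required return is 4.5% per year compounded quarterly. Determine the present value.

CHF 2,384,615.38

Periodic rate r = 0.045/4 per quarter.
Growing perpetuity (Gordon): PV = PMT₁ / (r − g) = 17,050 / (r − 0.0041) = CHF 2,384,615.38.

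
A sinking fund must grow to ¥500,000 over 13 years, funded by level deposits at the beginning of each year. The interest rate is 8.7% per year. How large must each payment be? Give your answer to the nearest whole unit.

Level annuity due; solve FV = PMT × [((1+r)^n − 1)/r] × (1+r) for PMT.
Periodic rate r = 0.087 per year.
With n = 13: PMT = 500,000 / ([((1+r)^n − 1)/r] × (1+r)) = ¥20,439

¥20,439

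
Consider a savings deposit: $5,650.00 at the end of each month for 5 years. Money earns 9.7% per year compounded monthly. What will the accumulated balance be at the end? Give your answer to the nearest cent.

This is an ordinary annuity: 60 deposits of $5,650.00 at the end of each month.
Periodic rate r = 0.097/12 per month; n is counted in months.
FV = PMT × [((1+r)^n − 1)/r] = 5,650 × [(1+r)^60 − 1] / r = $434,067.78

$434,067.78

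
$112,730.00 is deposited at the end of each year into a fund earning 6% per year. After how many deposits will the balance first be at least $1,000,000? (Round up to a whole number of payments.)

Periodic rate r = 0.06 per year.
Ordinary annuity FV: 1,000,000 = 112,730 × [((1+r)^n − 1)/r].
(1+r)^n = 1 + 1,000,000 × r / 112,730, so n = ln(1 + 1,000,000·r/112,730) / ln(1+r) = 7.32.
Round up to a whole number of payments: n = 8.

8 payments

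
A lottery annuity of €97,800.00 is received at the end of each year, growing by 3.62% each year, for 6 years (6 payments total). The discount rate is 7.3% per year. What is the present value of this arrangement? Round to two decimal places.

Periodic rate r = 0.073 per year.
Growing ordinary annuity: PV = PMT₁ × [1 − ((1+g)/(1+r))^n] / (r − g) = 97,800 × [1 − ((1+0.0362)/(1+r))^6] / (r − 0.0362) = €502,077.90.

€502,077.90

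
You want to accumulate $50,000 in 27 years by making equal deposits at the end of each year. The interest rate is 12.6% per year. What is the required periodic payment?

$266.56

Level ordinary annuity; solve FV = PMT × [((1+r)^n − 1)/r] for PMT.
Periodic rate r = 0.126 per year.
With n = 27: PMT = 50,000 / ([((1+r)^n − 1)/r]) = $266.56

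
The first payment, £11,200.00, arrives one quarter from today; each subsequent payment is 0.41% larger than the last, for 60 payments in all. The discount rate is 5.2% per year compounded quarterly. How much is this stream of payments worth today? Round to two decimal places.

Periodic rate r = 0.052/4 per quarter; n is counted in quarters.
Growing ordinary annuity: PV = PMT₁ × [1 − ((1+g)/(1+r))^n] / (r − g) = 11,200 × [1 − ((1+0.0041)/(1+r))^60] / (r − 0.0041) = £517,322.69.

£517,322.69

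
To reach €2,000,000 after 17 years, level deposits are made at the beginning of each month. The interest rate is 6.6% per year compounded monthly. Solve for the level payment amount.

€5,306.57

Level annuity due; solve FV = PMT × [((1+r)^n − 1)/r] × (1+r) for PMT.
Periodic rate r = 0.066/12 per month; n is counted in months.
With n = 204: PMT = 2,000,000 / ([((1+r)^n − 1)/r] × (1+r)) = €5,306.57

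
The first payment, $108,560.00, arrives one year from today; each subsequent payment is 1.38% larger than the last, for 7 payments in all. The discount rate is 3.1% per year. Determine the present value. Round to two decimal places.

Periodic rate r = 0.031 per year.
Growing ordinary annuity: PV = PMT₁ × [1 − ((1+g)/(1+r))^n] / (r − g) = 108,560 × [1 − ((1+0.0138)/(1+r))^7] / (r − 0.0138) = $701,190.27.

$701,190.27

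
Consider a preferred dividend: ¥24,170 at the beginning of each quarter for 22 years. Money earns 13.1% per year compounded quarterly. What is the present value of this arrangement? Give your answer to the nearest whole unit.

¥717,467

This is an annuity due: 88 payments of ¥24,170 at the beginning of each quarter.
Periodic rate r = 0.131/4 per quarter; n is counted in quarters.
PV = PMT × [(1 − (1+r)^−n)/r] × (1+r) = 24,170 × [1 − (1+r)^−88] / r × (1+r) = ¥717,467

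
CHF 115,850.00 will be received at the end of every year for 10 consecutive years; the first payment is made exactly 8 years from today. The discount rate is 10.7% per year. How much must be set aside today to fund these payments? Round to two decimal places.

CHF 339,159.82

Ordinary annuity of 10 payments, first payment at period 8.
Periodic rate r = 0.107 per year.
The ordinary-annuity PV formula values the stream one period before the first payment (period 7); discount that back 7 periods:
PV₀ = 115,850 × [1 − (1+r)^−10] / r × (1+r)^−7 = CHF 339,159.82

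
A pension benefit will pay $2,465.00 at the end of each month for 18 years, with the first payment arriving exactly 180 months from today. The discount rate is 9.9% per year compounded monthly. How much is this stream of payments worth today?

Ordinary annuity of 216 payments, first payment at period 180.
Periodic rate r = 0.099/12 per month; n is counted in months.
The ordinary-annuity PV formula values the stream one period before the first payment (period 179); discount that back 179 periods:
PV₀ = 2,465 × [1 − (1+r)^−216] / r × (1+r)^−179 = $57,012.55

$57,012.55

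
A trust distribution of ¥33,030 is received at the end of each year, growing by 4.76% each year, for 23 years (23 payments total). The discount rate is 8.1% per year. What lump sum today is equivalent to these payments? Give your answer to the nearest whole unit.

¥508,451

Periodic rate r = 0.081 per year.
Growing ordinary annuity: PV = PMT₁ × [1 − ((1+g)/(1+r))^n] / (r − g) = 33,030 × [1 − ((1+0.0476)/(1+r))^23] / (r − 0.0476) = ¥508,451.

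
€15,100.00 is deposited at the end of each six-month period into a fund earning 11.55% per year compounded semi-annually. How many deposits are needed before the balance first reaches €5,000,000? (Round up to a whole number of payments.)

54 payments

Periodic rate r = 0.1155/2 per half-year; n is counted in half-years.
Ordinary annuity FV: 5,000,000 = 15,100 × [((1+r)^n − 1)/r].
(1+r)^n = 1 + 5,000,000 × r / 15,100, so n = ln(1 + 5,000,000·r/15,100) / ln(1+r) = 53.47.
Round up to a whole number of payments: n = 54.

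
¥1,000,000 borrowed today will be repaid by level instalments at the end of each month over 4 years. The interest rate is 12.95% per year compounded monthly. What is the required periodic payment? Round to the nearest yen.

¥26,803

Level ordinary annuity; solve PV = PMT × [(1 − (1+r)^−n)/r] for PMT.
Periodic rate r = 0.1295/12 per month; n is counted in months.
With n = 48: PMT = 1,000,000 / ([(1 − (1+r)^−n)/r]) = ¥26,803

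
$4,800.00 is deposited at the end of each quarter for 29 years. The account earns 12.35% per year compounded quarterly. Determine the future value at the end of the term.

$5,135,453.86

This is an ordinary annuity: 116 deposits of $4,800.00 at the end of each quarter.
Periodic rate r = 0.1235/4 per quarter; n is counted in quarters.
FV = PMT × [((1+r)^n − 1)/r] = 4,800 × [(1+r)^116 − 1] / r = $5,135,453.86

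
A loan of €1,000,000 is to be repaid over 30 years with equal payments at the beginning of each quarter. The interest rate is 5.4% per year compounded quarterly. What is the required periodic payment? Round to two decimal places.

€16,651.37

Level annuity due; solve PV = PMT × [(1 − (1+r)^−n)/r] × (1+r) for PMT.
Periodic rate r = 0.054/4 per quarter; n is counted in quarters.
With n = 120: PMT = 1,000,000 / ([(1 − (1+r)^−n)/r] × (1+r)) = €16,651.37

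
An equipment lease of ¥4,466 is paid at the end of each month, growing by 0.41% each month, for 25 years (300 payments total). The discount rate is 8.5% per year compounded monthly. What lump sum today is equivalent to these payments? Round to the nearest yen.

¥882,253

Periodic rate r = 0.085/12 per month; n is counted in months.
Growing ordinary annuity: PV = PMT₁ × [1 − ((1+g)/(1+r))^n] / (r − g) = 4,466 × [1 − ((1+0.0041)/(1+r))^300] / (r − 0.0041) = ¥882,253.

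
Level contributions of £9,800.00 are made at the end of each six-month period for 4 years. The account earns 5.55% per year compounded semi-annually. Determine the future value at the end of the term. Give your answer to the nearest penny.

£86,452.20

This is an ordinary annuity: 8 deposits of £9,800.00 at the end of each six-month period.
Periodic rate r = 0.0555/2 per half-year; n is counted in half-years.
FV = PMT × [((1+r)^n − 1)/r] = 9,800 × [(1+r)^8 − 1] / r = £86,452.20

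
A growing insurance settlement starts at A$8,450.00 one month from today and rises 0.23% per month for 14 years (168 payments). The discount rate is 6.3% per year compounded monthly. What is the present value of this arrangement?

Periodic rate r = 0.063/12 per month; n is counted in months.
Growing ordinary annuity: PV = PMT₁ × [1 − ((1+g)/(1+r))^n] / (r − g) = 8,450 × [1 − ((1+0.0023)/(1+r))^168] / (r − 0.0023) = A$1,116,140.20.

A$1,116,140.20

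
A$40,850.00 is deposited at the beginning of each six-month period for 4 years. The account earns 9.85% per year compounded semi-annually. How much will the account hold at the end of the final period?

A$408,196.29

This is an annuity due: 8 deposits of A$40,850.00 at the beginning of each six-month period.
Periodic rate r = 0.0985/2 per half-year; n is counted in half-years.
FV = PMT × [((1+r)^n − 1)/r] × (1+r) = 40,850 × [(1+r)^8 − 1] / r × (1+r) = A$408,196.29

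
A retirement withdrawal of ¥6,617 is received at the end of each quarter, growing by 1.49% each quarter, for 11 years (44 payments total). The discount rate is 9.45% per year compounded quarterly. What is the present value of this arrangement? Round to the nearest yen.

¥238,016

Periodic rate r = 0.0945/4 per quarter; n is counted in quarters.
Growing ordinary annuity: PV = PMT₁ × [1 − ((1+g)/(1+r))^n] / (r − g) = 6,617 × [1 − ((1+0.0149)/(1+r))^44] / (r − 0.0149) = ¥238,016.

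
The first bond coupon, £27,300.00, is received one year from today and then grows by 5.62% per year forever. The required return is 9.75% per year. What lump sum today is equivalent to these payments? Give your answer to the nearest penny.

£661,016.95

Periodic rate r = 0.0975 per year.
Growing perpetuity (Gordon): PV = PMT₁ / (r − g) = 27,300 / (r − 0.0562) = £661,016.95.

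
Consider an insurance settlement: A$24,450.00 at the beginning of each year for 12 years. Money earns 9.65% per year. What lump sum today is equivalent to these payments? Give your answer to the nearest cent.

This is an annuity due: 12 payments of A$24,450.00 at the beginning of each year.
Periodic rate r = 0.0965 per year.
PV = PMT × [(1 − (1+r)^−n)/r] × (1+r) = 24,450 × [1 − (1+r)^−12] / r × (1+r) = A$185,845.68

A$185,845.68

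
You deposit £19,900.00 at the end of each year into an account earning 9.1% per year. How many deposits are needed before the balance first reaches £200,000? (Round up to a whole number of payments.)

8 payments

Periodic rate r = 0.091 per year.
Ordinary annuity FV: 200,000 = 19,900 × [((1+r)^n − 1)/r].
(1+r)^n = 1 + 200,000 × r / 19,900, so n = ln(1 + 200,000·r/19,900) / ln(1+r) = 7.46.
Round up to a whole number of payments: n = 8.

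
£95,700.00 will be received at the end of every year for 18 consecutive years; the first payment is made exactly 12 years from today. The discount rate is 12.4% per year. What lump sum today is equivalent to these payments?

Ordinary annuity of 18 payments, first payment at period 12.
Periodic rate r = 0.124 per year.
The ordinary-annuity PV formula values the stream one period before the first payment (period 11); discount that back 11 periods:
PV₀ = 95,700 × [1 − (1+r)^−18] / r × (1+r)^−11 = £187,316.77

£187,316.77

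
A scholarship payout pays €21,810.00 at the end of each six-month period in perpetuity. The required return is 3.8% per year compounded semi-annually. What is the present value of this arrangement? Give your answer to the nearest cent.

Periodic rate r = 0.038/2 per half-year.
Level perpetuity: PV = PMT / r = 21,810 / (0.038/2) = €1,147,894.74.

€1,147,894.74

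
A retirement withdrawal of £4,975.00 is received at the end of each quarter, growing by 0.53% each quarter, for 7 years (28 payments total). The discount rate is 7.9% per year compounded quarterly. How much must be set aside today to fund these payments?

Periodic rate r = 0.079/4 per quarter; n is counted in quarters.
Growing ordinary annuity: PV = PMT₁ × [1 − ((1+g)/(1+r))^n] / (r − g) = 4,975 × [1 − ((1+0.0053)/(1+r))^28] / (r − 0.0053) = £113,413.82.

£113,413.82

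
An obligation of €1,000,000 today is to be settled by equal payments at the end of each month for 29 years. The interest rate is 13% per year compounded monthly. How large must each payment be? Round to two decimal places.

Level ordinary annuity; solve PV = PMT × [(1 − (1+r)^−n)/r] for PMT.
Periodic rate r = 0.13/12 per month; n is counted in months.
With n = 348: PMT = 1,000,000 / ([(1 − (1+r)^−n)/r]) = €11,094.32

€11,094.32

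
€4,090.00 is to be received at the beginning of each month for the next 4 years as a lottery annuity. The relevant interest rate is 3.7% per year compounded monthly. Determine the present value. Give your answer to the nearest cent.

This is an annuity due: 48 payments of €4,090.00 at the beginning of each month.
Periodic rate r = 0.037/12 per month; n is counted in months.
PV = PMT × [(1 − (1+r)^−n)/r] × (1+r) = 4,090 × [1 − (1+r)^−48] / r × (1+r) = €182,784.60

€182,784.60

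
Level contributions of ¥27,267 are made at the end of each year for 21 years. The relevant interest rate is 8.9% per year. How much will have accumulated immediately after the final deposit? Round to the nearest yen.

This is an ordinary annuity: 21 deposits of ¥27,267 at the end of each year.
Periodic rate r = 0.089 per year.
FV = PMT × [((1+r)^n − 1)/r] = 27,267 × [(1+r)^21 − 1] / r = ¥1,529,461

¥1,529,461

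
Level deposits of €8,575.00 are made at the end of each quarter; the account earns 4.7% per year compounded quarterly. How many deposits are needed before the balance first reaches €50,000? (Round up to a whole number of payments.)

6 payments

Periodic rate r = 0.047/4 per quarter; n is counted in quarters.
Ordinary annuity FV: 50,000 = 8,575 × [((1+r)^n − 1)/r].
(1+r)^n = 1 + 50,000 × r / 8,575, so n = ln(1 + 50,000·r/8,575) / ln(1+r) = 5.67.
Round up to a whole number of payments: n = 6.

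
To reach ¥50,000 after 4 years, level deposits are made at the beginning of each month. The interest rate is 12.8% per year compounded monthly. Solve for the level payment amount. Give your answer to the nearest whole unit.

Level annuity due; solve FV = PMT × [((1+r)^n − 1)/r] × (1+r) for PMT.
Periodic rate r = 0.128/12 per month; n is counted in months.
With n = 48: PMT = 50,000 / ([((1+r)^n − 1)/r] × (1+r)) = ¥795

¥795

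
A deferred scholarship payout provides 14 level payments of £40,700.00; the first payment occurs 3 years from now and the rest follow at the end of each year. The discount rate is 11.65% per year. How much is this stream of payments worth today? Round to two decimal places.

£220,339.42

Ordinary annuity of 14 payments, first payment at period 3.
Periodic rate r = 0.1165 per year.
The ordinary-annuity PV formula values the stream one period before the first payment (period 2); discount that back 2 periods:
PV₀ = 40,700 × [1 − (1+r)^−14] / r × (1+r)^−2 = £220,339.42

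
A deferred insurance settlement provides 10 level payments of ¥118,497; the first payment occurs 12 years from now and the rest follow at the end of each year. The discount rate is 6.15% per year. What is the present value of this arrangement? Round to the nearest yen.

Ordinary annuity of 10 payments, first payment at period 12.
Periodic rate r = 0.0615 per year.
The ordinary-annuity PV formula values the stream one period before the first payment (period 11); discount that back 11 periods:
PV₀ = 118,497 × [1 − (1+r)^−10] / r × (1+r)^−11 = ¥449,148

¥449,148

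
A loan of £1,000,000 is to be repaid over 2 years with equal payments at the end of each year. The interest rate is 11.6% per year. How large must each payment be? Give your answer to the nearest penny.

£588,589.79

Level ordinary annuity; solve PV = PMT × [(1 − (1+r)^−n)/r] for PMT.
Periodic rate r = 0.116 per year.
With n = 2: PMT = 1,000,000 / ([(1 − (1+r)^−n)/r]) = £588,589.79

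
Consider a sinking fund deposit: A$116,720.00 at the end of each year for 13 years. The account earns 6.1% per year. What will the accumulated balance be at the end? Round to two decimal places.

This is an ordinary annuity: 13 deposits of A$116,720.00 at the end of each year.
Periodic rate r = 0.061 per year.
FV = PMT × [((1+r)^n − 1)/r] = 116,720 × [(1+r)^13 − 1] / r = A$2,218,130.41

A$2,218,130.41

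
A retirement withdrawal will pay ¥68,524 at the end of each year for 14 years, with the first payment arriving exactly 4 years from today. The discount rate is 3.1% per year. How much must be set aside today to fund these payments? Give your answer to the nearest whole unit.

¥701,518

Ordinary annuity of 14 payments, first payment at period 4.
Periodic rate r = 0.031 per year.
The ordinary-annuity PV formula values the stream one period before the first payment (period 3); discount that back 3 periods:
PV₀ = 68,524 × [1 − (1+r)^−14] / r × (1+r)^−3 = ¥701,518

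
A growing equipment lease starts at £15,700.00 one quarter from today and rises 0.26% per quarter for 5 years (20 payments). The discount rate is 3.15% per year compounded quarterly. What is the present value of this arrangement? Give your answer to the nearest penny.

£296,531.98

Periodic rate r = 0.0315/4 per quarter; n is counted in quarters.
Growing ordinary annuity: PV = PMT₁ × [1 − ((1+g)/(1+r))^n] / (r − g) = 15,700 × [1 − ((1+0.0026)/(1+r))^20] / (r − 0.0026) = £296,531.98.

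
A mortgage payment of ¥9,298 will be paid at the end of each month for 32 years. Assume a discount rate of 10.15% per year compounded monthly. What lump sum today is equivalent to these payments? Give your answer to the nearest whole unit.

This is an ordinary annuity: 384 payments of ¥9,298 at the end of each month.
Periodic rate r = 0.1015/12 per month; n is counted in months.
PV = PMT × [(1 − (1+r)^−n)/r] = 9,298 × [1 − (1+r)^−384] / r = ¥1,055,975

¥1,055,975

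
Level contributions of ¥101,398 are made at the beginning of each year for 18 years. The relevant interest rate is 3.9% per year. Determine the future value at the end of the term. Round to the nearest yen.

This is an annuity due: 18 deposits of ¥101,398 at the beginning of each year.
Periodic rate r = 0.039 per year.
FV = PMT × [((1+r)^n − 1)/r] × (1+r) = 101,398 × [(1+r)^18 − 1] / r × (1+r) = ¥2,677,141

¥2,677,141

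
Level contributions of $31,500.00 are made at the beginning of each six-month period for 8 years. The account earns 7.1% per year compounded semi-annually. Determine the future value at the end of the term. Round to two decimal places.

This is an annuity due: 16 deposits of $31,500.00 at the beginning of each six-month period.
Periodic rate r = 0.071/2 per half-year; n is counted in half-years.
FV = PMT × [((1+r)^n − 1)/r] × (1+r) = 31,500 × [(1+r)^16 − 1] / r × (1+r) = $686,763.47

$686,763.47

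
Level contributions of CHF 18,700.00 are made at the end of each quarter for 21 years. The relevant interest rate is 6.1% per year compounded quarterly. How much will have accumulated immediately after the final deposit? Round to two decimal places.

CHF 3,146,006.62

This is an ordinary annuity: 84 deposits of CHF 18,700.00 at the end of each quarter.
Periodic rate r = 0.061/4 per quarter; n is counted in quarters.
FV = PMT × [((1+r)^n − 1)/r] = 18,700 × [(1+r)^84 − 1] / r = CHF 3,146,006.62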